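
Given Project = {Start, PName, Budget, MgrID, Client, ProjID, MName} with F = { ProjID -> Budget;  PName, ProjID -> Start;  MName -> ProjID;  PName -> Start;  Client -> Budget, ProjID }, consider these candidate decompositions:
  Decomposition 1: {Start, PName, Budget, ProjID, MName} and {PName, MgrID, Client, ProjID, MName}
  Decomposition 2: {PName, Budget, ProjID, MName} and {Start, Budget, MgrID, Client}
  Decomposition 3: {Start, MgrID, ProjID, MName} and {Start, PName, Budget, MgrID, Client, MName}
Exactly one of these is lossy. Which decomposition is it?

Decomposition 1: common = {PName, ProjID, MName}, closure = {Start, PName, Budget, ProjID, MName} → lossless.
Decomposition 2: common = {Budget}, closure = {Budget} → lossy.
Decomposition 3: common = {Start, MgrID, MName}, closure = {Start, Budget, MgrID, ProjID, MName} → lossless.

Decomposition 2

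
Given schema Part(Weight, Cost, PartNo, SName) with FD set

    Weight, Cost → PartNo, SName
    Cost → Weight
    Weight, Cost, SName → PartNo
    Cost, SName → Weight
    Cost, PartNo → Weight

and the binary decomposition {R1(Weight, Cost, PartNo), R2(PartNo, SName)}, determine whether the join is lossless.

Common attributes: R1 ∩ R2 = {PartNo}.
No dependency enlarges {PartNo}, so (PartNo)⁺ = {PartNo}.
The closure contains neither all of R1 = {Weight, Cost, PartNo} nor all of R2 = {PartNo, SName}, so the common attributes are not a superkey of either fragment. The join is lossy.

No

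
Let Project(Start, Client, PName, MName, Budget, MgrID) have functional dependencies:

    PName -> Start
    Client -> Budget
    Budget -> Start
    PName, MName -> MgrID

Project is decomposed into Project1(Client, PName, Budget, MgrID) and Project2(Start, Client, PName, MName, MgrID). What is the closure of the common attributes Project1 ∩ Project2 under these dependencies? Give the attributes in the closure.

Start, Client, PName, Budget, MgrID

Project1 ∩ Project2 = {Client, PName, MgrID}.
PName → Start applies, adding Start
Client → Budget applies, adding Budget
Closure: {Start, Client, PName, Budget, MgrID}.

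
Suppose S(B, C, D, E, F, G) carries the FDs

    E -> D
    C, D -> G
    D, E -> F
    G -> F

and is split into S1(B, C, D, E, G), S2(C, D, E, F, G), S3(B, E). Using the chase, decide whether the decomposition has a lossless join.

Chase test. Columns are B, C, D, E, F, G; row i has aⱼ where attribute j ∈ Si, else bᵢⱼ.
Initial tableau (one row per fragment):
  row 1: a1 a2 a3 a4 b15 a6
  row 2: b21 a2 a3 a4 a5 a6
  row 3: a1 b32 b33 a4 b35 b36
Rows 1 and 3 agree on E; apply E→D and equate their D entries.
Rows 1 and 2 agree on D, E; apply D, E→F and equate their F entries.
Rows 1 and 3 agree on D, E; apply D, E→F and equate their F entries.
Row 1 is now all distinguished symbols — the join is lossless.

Yes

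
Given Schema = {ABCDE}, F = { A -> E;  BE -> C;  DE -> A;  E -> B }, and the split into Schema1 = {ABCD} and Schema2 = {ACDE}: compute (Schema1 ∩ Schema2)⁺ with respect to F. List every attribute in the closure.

ABCDE

Schema1 ∩ Schema2 = {ACD}.
A → E applies, adding E
E → B applies, adding B
Closure: {ABCDE}.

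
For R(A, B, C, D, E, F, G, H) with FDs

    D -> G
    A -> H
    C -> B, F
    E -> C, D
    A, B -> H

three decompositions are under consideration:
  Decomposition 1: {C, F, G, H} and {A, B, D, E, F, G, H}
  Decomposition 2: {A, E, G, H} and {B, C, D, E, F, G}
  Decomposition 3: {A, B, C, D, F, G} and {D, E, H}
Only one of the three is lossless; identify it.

Decomposition 1: common = {F, G, H}, closure = {F, G, H} → lossy.
Decomposition 2: common = {E, G}, closure = {B, C, D, E, F, G} → lossless.
Decomposition 3: common = {D}, closure = {D, G} → lossy.

Decomposition 2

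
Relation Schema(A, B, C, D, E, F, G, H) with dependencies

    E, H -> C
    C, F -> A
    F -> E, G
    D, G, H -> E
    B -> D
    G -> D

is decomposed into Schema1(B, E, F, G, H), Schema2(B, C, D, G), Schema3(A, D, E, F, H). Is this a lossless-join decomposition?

No

Chase test. Columns are A, B, C, D, E, F, G, H; row i has aⱼ where attribute j ∈ Schemai, else bᵢⱼ.
Initial tableau (one row per fragment):
  row 1: b11 a2 b13 b14 a5 a6 a7 a8
  row 2: b21 a2 a3 a4 b25 b26 a7 b28
  row 3: a1 b32 b33 a4 a5 a6 b37 a8
Rows 1 and 3 agree on E, H; apply E, H→C and equate their C entries.
Rows 1 and 3 agree on C, F; apply C, F→A and equate their A entries.
Rows 1 and 3 agree on F; apply F→E, G and equate their E, G entries.
Rows 1 and 2 agree on B; apply B→D and equate their D entries.
No row becomes fully distinguished — the join is lossy.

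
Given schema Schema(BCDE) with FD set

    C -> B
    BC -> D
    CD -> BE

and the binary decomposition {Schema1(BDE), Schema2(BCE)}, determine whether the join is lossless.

No

Common attributes: Schema1 ∩ Schema2 = {BE}.
No dependency enlarges {BE}, so (BE)⁺ = {BE}.
The closure contains neither all of Schema1 = {BDE} nor all of Schema2 = {BCE}, so the common attributes are not a superkey of either fragment. The join is lossy.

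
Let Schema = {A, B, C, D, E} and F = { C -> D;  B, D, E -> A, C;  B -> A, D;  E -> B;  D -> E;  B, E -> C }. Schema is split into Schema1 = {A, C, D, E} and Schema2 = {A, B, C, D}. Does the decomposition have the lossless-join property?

Common attributes: Schema1 ∩ Schema2 = {A, C, D}.
Closure of {A, C, D}: D → E applies, adding E; E → B applies, adding B. So (A, C, D)⁺ = {A, B, C, D, E}.
This closure contains every attribute of Schema1, so Schema1 ∩ Schema2 → Schema1. The join is lossless.

Yes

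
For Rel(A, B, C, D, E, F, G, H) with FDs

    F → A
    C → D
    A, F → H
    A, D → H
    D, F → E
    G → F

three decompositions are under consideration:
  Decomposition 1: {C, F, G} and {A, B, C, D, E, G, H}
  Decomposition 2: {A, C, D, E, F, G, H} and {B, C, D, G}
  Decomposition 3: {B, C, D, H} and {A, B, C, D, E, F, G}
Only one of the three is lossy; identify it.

Decomposition 1: common = {C, G}, closure = {A, C, D, E, F, G, H} → lossless.
Decomposition 2: common = {C, D, G}, closure = {A, C, D, E, F, G, H} → lossless.
Decomposition 3: common = {B, C, D}, closure = {B, C, D} → lossy.

Decomposition 3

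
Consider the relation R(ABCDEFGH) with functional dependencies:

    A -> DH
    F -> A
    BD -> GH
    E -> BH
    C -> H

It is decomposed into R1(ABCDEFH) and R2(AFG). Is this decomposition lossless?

Common attributes: R1 ∩ R2 = {AF}.
Closure of {AF}: A → DH applies, adding DH. So (AF)⁺ = {ADFH}.
The closure contains neither all of R1 = {ABCDEFH} nor all of R2 = {AFG}, so the common attributes are not a superkey of either fragment. The join is lossy.

No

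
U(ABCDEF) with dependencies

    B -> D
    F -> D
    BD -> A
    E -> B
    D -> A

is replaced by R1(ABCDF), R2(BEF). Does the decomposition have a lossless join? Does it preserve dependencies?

lossy but dependency-preserving

Lossless test: (BF)⁺ = {ABDF}, which is a superkey of neither fragment — lossy.
Dependency preservation: every FD's attributes lie within a single fragment, so each can be enforced locally — preserved.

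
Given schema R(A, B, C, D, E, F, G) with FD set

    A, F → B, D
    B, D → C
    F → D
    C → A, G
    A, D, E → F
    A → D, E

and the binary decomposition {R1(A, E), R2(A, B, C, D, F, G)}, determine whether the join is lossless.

Yes

Common attributes: R1 ∩ R2 = {A}.
Closure of {A}: A → D, E applies, adding D, E; A, D, E → F applies, adding F; A, F → B, D applies, adding B; B, D → C applies, adding C; C → A, G applies, adding G. So (A)⁺ = {A, B, C, D, E, F, G}.
This closure contains every attribute of R1, so R1 ∩ R2 → R1. The join is lossless.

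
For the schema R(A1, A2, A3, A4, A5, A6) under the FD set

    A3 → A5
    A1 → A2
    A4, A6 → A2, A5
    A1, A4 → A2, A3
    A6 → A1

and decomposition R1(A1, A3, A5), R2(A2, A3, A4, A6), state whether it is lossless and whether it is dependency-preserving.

lossy and not dependency-preserving

Lossless test: (A3)⁺ = {A3, A5}, which is a superkey of neither fragment — lossy.
Dependency preservation: the restricted closure of {A1} across the fragments never reaches {A2}, so A1 → A2 cannot be enforced without a join — not preserved.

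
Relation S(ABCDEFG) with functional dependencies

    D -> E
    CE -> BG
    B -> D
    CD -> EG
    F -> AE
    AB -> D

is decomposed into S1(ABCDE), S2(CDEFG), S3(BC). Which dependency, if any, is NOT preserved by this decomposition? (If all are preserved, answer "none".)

Check F → AE: no single fragment contains all of {AEF}, and the restricted closure of {F} across the fragments never reaches {AE}.
D → E is preserved.
CE → BG is preserved.
B → D is preserved.
CD → EG is preserved.
AB → D is preserved.

F -> AE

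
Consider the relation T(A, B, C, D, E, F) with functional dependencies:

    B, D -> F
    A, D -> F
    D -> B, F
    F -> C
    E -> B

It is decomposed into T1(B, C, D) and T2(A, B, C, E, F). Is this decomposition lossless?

Common attributes: T1 ∩ T2 = {B, C}.
No dependency enlarges {B, C}, so (B, C)⁺ = {B, C}.
The closure contains neither all of T1 = {B, C, D} nor all of T2 = {A, B, C, E, F}, so the common attributes are not a superkey of either fragment. The join is lossy.

No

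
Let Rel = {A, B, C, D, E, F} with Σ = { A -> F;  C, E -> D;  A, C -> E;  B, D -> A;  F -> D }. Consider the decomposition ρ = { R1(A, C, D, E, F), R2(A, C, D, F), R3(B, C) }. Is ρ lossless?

No

Chase test. Columns are A, B, C, D, E, F; row i has aⱼ where attribute j ∈ Ri, else bᵢⱼ.
Initial tableau (one row per fragment):
  row 1: a1 b12 a3 a4 a5 a6
  row 2: a1 b22 a3 a4 b25 a6
  row 3: b31 a2 a3 b34 b35 b36
Rows 1 and 2 agree on A, C; apply A, C→E and equate their E entries.
No row becomes fully distinguished — the join is lossy.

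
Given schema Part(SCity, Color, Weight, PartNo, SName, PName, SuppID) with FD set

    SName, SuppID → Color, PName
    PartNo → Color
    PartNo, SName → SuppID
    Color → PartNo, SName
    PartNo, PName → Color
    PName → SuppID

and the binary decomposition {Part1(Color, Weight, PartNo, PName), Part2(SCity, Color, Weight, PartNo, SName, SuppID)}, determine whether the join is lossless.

Common attributes: Part1 ∩ Part2 = {Color, Weight, PartNo}.
Closure of {Color, Weight, PartNo}: Color → PartNo, SName applies, adding SName; PartNo, SName → SuppID applies, adding SuppID; SName, SuppID → Color, PName applies, adding PName. So (Color, Weight, PartNo)⁺ = {Color, Weight, PartNo, SName, PName, SuppID}.
This closure contains every attribute of Part1, so Part1 ∩ Part2 → Part1. The join is lossless.

Yes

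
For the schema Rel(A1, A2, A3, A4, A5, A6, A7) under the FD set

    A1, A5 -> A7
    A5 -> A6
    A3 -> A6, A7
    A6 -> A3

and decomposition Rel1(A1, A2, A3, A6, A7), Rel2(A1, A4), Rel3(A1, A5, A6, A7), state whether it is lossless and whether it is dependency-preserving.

Lossless test (chase): Rows 1 and 3 agree on A6; apply A6→A3 and equate their A3 entries. No row becomes fully distinguished — the join is lossy.
Dependency preservation: every FD's attributes lie within a single fragment, so each can be enforced locally — preserved.

lossy but dependency-preserving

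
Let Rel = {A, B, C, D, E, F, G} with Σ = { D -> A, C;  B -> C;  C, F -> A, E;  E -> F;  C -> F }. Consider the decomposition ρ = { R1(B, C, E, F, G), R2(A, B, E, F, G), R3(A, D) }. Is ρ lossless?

No

Chase test. Columns are A, B, C, D, E, F, G; row i has aⱼ where attribute j ∈ Ri, else bᵢⱼ.
Initial tableau (one row per fragment):
  row 1: b11 a2 a3 b14 a5 a6 a7
  row 2: a1 a2 b23 b24 a5 a6 a7
  row 3: a1 b32 b33 a4 b35 b36 b37
Rows 1 and 2 agree on B; apply B→C and equate their C entries.
Rows 1 and 2 agree on C, F; apply C, F→A, E and equate their A, E entries.
No row becomes fully distinguished — the join is lossy.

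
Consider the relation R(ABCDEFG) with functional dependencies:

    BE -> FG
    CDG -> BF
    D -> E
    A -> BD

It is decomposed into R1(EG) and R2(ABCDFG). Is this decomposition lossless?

No

Common attributes: R1 ∩ R2 = {G}.
No dependency enlarges {G}, so (G)⁺ = {G}.
The closure contains neither all of R1 = {EG} nor all of R2 = {ABCDFG}, so the common attributes are not a superkey of either fragment. The join is lossy.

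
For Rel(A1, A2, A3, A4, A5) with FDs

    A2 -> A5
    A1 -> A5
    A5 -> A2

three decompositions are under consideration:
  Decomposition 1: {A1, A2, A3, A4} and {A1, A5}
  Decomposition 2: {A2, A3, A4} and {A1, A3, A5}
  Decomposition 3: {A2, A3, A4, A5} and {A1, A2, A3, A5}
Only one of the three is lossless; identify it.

Decomposition 1: common = {A1}, closure = {A1, A2, A5} → lossless.
Decomposition 2: common = {A3}, closure = {A3} → lossy.
Decomposition 3: common = {A2, A3, A5}, closure = {A2, A3, A5} → lossy.

Decomposition 1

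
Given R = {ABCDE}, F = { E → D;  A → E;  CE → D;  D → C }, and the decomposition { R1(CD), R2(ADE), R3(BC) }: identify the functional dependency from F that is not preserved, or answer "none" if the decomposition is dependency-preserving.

E → D lies within R2.
A → E lies within R2.
CE → D: restricted closure across fragments reaches D.
D → C lies within R1.
Every dependency is enforceable on the fragments, so the decomposition is dependency-preserving.

none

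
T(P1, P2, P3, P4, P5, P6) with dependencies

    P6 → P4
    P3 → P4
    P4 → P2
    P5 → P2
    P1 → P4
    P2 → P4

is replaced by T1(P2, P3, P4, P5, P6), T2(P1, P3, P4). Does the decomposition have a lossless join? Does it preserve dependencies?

lossy but dependency-preserving

Lossless test: (P3, P4)⁺ = {P2, P3, P4}, which is a superkey of neither fragment — lossy.
Dependency preservation: every FD's attributes lie within a single fragment, so each can be enforced locally — preserved.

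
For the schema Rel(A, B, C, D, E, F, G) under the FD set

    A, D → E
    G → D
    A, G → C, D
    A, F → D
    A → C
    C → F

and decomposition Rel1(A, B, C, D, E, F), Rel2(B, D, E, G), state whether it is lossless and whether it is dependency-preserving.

Lossless test: (B, D, E)⁺ = {B, D, E}, which is a superkey of neither fragment — lossy.
Dependency preservation: A, G → C, D is not contained in any single fragment, but the restricted closure of its left-hand side across the fragments still reaches the right-hand side; the remaining FDs each lie inside some fragment. All dependencies are preserved.

lossy but dependency-preserving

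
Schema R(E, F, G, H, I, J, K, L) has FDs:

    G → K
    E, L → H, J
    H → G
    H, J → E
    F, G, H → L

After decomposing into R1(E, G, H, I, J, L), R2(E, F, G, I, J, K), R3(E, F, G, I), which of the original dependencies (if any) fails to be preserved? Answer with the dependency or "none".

Check F, G, H → L: no single fragment contains all of {F, G, H, L}, and the restricted closure of {F, G, H} across the fragments never reaches {L}.
G → K is preserved.
E, L → H, J is preserved.
H → G is preserved.
H, J → E is preserved.

F, G, H → L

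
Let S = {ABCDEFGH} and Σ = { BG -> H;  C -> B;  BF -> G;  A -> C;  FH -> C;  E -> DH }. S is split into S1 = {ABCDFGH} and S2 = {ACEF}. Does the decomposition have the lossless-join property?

Common attributes: S1 ∩ S2 = {ACF}.
Closure of {ACF}: C → B applies, adding B; BF → G applies, adding G; BG → H applies, adding H. So (ACF)⁺ = {ABCFGH}.
The closure contains neither all of S1 = {ABCDFGH} nor all of S2 = {ACEF}, so the common attributes are not a superkey of either fragment. The join is lossy.

No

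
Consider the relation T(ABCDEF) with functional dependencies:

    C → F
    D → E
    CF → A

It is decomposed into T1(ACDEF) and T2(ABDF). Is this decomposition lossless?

No

Common attributes: T1 ∩ T2 = {ADF}.
Closure of {ADF}: D → E applies, adding E. So (ADF)⁺ = {ADEF}.
The closure contains neither all of T1 = {ACDEF} nor all of T2 = {ABDF}, so the common attributes are not a superkey of either fragment. The join is lossy.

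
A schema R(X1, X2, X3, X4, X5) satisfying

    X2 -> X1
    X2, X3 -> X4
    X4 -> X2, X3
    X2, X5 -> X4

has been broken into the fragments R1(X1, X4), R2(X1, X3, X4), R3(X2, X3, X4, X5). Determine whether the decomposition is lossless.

Yes

Chase test. Columns are X1, X2, X3, X4, X5; row i has aⱼ where attribute j ∈ Ri, else bᵢⱼ.
Initial tableau (one row per fragment):
  row 1: a1 b12 b13 a4 b15
  row 2: a1 b22 a3 a4 b25
  row 3: b31 a2 a3 a4 a5
Rows 1 and 2 agree on X4; apply X4→X2, X3 and equate their X2, X3 entries.
Rows 1 and 3 agree on X4; apply X4→X2, X3 and equate their X2, X3 entries.
Rows 1 and 3 agree on X2; apply X2→X1 and equate their X1 entries.
Row 3 is now all distinguished symbols — the join is lossless.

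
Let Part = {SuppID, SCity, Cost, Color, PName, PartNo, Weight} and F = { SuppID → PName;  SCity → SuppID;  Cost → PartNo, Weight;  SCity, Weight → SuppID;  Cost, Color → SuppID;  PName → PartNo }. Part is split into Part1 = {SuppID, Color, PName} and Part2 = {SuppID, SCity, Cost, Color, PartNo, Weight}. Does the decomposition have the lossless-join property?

Common attributes: Part1 ∩ Part2 = {SuppID, Color}.
Closure of {SuppID, Color}: SuppID → PName applies, adding PName; PName → PartNo applies, adding PartNo. So (SuppID, Color)⁺ = {SuppID, Color, PName, PartNo}.
This closure contains every attribute of Part1, so Part1 ∩ Part2 → Part1. The join is lossless.

Yes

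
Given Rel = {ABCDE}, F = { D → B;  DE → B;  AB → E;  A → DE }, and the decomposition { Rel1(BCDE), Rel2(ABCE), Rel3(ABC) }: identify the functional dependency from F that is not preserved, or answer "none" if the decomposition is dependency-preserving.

Check A → DE: no single fragment contains all of {ADE}, and the restricted closure of {A} across the fragments never reaches {DE}.
D → B is preserved.
DE → B is preserved.
AB → E is preserved.

A → DE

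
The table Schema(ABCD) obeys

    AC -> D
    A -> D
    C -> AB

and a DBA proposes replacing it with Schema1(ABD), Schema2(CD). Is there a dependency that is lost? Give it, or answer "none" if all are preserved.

Check C → AB: no single fragment contains all of {ABC}, and the restricted closure of {C} across the fragments never reaches {AB}.
AC → D is preserved.
A → D is preserved.

C -> AB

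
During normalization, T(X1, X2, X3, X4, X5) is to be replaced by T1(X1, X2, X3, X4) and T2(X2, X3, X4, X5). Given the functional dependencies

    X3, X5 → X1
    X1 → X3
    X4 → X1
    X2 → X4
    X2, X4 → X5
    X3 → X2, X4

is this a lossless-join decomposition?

Common attributes: T1 ∩ T2 = {X2, X3, X4}.
Closure of {X2, X3, X4}: X4 → X1 applies, adding X1; X2, X4 → X5 applies, adding X5. So (X2, X3, X4)⁺ = {X1, X2, X3, X4, X5}.
This closure contains every attribute of T1, so T1 ∩ T2 → T1. The join is lossless.

Yes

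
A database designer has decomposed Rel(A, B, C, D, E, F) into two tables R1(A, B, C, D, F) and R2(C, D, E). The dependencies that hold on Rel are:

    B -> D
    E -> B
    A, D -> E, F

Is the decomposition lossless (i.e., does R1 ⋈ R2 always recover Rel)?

Common attributes: R1 ∩ R2 = {C, D}.
No dependency enlarges {C, D}, so (C, D)⁺ = {C, D}.
The closure contains neither all of R1 = {A, B, C, D, F} nor all of R2 = {C, D, E}, so the common attributes are not a superkey of either fragment. The join is lossy.

No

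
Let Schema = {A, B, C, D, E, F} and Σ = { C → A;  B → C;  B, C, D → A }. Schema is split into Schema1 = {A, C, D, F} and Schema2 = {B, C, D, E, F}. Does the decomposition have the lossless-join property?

Yes

Common attributes: Schema1 ∩ Schema2 = {C, D, F}.
Closure of {C, D, F}: C → A applies, adding A. So (C, D, F)⁺ = {A, C, D, F}.
This closure contains every attribute of Schema1, so Schema1 ∩ Schema2 → Schema1. The join is lossless.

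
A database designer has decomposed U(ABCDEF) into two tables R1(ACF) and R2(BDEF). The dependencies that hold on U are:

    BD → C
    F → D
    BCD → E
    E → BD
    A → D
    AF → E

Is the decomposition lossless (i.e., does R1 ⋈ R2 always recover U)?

No

Common attributes: R1 ∩ R2 = {F}.
Closure of {F}: F → D applies, adding D. So (F)⁺ = {DF}.
The closure contains neither all of R1 = {ACF} nor all of R2 = {BDEF}, so the common attributes are not a superkey of either fragment. The join is lossy.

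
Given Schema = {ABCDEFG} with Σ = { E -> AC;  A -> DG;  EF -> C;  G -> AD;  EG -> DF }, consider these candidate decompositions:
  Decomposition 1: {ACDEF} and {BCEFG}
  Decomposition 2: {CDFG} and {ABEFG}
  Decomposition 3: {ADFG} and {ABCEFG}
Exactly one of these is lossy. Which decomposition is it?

Decomposition 2

Decomposition 1: common = {CEF}, closure = {ACDEFG} → lossless.
Decomposition 2: common = {FG}, closure = {ADFG} → lossy.
Decomposition 3: common = {AFG}, closure = {ADFG} → lossless.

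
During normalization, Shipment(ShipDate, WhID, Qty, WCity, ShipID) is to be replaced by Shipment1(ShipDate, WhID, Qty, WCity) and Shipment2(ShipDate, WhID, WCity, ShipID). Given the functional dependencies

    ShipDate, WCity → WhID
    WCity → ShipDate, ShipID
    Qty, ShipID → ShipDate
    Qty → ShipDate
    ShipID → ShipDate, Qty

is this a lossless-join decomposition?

Yes

Common attributes: Shipment1 ∩ Shipment2 = {ShipDate, WhID, WCity}.
Closure of {ShipDate, WhID, WCity}: WCity → ShipDate, ShipID applies, adding ShipID; ShipID → ShipDate, Qty applies, adding Qty. So (ShipDate, WhID, WCity)⁺ = {ShipDate, WhID, Qty, WCity, ShipID}.
This closure contains every attribute of Shipment1, so Shipment1 ∩ Shipment2 → Shipment1. The join is lossless.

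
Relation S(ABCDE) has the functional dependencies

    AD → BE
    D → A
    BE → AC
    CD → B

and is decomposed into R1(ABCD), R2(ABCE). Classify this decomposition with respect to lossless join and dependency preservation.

lossy and not dependency-preserving

Lossless test: (ABC)⁺ = {ABC}, which is a superkey of neither fragment — lossy.
Dependency preservation: the restricted closure of {AD} across the fragments never reaches {BE}, so AD → BE cannot be enforced without a join — not preserved.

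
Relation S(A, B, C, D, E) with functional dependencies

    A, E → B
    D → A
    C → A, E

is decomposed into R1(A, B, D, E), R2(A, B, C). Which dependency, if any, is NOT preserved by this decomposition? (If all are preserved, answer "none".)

Check C → A, E: no single fragment contains all of {A, C, E}, and the restricted closure of {C} across the fragments never reaches {A, E}.
A, E → B is preserved.
D → A is preserved.

C → A, E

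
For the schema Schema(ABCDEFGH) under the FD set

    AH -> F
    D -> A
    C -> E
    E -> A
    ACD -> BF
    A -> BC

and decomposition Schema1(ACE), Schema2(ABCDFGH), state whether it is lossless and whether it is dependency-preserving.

Lossless test: (AC)⁺ = {ABCE}, which contains all of one fragment — lossless.
Dependency preservation: every FD's attributes lie within a single fragment, so each can be enforced locally — preserved.

lossless and dependency-preserving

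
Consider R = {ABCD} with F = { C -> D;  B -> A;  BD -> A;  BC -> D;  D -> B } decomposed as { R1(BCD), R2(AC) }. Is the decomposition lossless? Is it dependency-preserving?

Lossless test: (C)⁺ = {ABCD}, which contains all of one fragment — lossless.
Dependency preservation: the restricted closure of {B} across the fragments never reaches {A}, so B → A cannot be enforced without a join — not preserved.

lossless but not dependency-preserving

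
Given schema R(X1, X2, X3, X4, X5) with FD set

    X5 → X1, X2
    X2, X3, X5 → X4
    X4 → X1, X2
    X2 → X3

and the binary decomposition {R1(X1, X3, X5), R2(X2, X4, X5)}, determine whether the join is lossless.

Yes

Common attributes: R1 ∩ R2 = {X5}.
Closure of {X5}: X5 → X1, X2 applies, adding X1, X2; X2 → X3 applies, adding X3; X2, X3, X5 → X4 applies, adding X4. So (X5)⁺ = {X1, X2, X3, X4, X5}.
This closure contains every attribute of R1, so R1 ∩ R2 → R1. The join is lossless.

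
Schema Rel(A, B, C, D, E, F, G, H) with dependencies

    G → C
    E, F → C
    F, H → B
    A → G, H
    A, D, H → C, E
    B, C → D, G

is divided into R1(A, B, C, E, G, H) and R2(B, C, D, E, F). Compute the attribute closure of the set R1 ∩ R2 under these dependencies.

B, C, D, E, G

R1 ∩ R2 = {B, C, E}.
B, C → D, G applies, adding D, G
Closure: {B, C, D, E, G}.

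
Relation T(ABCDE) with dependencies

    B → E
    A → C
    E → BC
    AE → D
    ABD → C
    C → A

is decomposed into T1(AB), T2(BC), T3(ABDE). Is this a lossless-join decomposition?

Chase test. Columns are ABCDE; row i has aⱼ where attribute j ∈ Ti, else bᵢⱼ.
Initial tableau (one row per fragment):
  row 1: a1 a2 b13 b14 b15
  row 2: b21 a2 a3 b24 b25
  row 3: a1 a2 b33 a4 a5
Rows 1 and 2 agree on B; apply B→E and equate their E entries.
Rows 1 and 3 agree on B; apply B→E and equate their E entries.
Rows 1 and 3 agree on A; apply A→C and equate their C entries.
Rows 1 and 2 agree on E; apply E→BC and equate their BC entries.
Rows 1 and 3 agree on AE; apply AE→D and equate their D entries.
Rows 1 and 2 agree on C; apply C→A and equate their A entries.
Rows 1 and 2 agree on AE; apply AE→D and equate their D entries.
Row 1 is now all distinguished symbols — the join is lossless.

Yes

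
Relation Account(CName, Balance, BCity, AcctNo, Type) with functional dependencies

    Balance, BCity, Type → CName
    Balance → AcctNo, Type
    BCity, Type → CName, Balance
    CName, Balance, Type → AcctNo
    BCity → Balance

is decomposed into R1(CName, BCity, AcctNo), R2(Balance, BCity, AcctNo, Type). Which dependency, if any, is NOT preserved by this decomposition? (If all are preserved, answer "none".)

Balance, BCity, Type → CName: restricted closure across fragments reaches CName.
Balance → AcctNo, Type lies within R2.
BCity, Type → CName, Balance: restricted closure across fragments reaches CName, Balance.
CName, Balance, Type → AcctNo: restricted closure across fragments reaches AcctNo.
BCity → Balance lies within R2.
Every dependency is enforceable on the fragments, so the decomposition is dependency-preserving.

none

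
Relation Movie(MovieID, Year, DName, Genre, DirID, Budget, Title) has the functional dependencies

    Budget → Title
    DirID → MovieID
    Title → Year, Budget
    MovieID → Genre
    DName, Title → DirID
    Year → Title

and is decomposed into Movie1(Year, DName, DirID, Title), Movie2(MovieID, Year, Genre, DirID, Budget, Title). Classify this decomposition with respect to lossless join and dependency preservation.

lossless and dependency-preserving

Lossless test: (Year, DirID, Title)⁺ = {MovieID, Year, Genre, DirID, Budget, Title}, which contains all of one fragment — lossless.
Dependency preservation: every FD's attributes lie within a single fragment, so each can be enforced locally — preserved.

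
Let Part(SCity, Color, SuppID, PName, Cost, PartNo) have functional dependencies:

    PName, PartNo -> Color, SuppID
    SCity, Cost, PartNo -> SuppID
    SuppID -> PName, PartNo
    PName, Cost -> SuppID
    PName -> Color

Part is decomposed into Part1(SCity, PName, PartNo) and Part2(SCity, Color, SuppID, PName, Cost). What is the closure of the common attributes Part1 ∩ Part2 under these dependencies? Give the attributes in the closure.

SCity, Color, PName

Part1 ∩ Part2 = {SCity, PName}.
PName → Color applies, adding Color
Closure: {SCity, Color, PName}.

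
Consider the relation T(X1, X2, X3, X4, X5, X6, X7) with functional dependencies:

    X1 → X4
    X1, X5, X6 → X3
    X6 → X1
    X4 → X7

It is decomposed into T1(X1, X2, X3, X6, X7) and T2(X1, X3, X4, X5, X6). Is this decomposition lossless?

No

Common attributes: T1 ∩ T2 = {X1, X3, X6}.
Closure of {X1, X3, X6}: X1 → X4 applies, adding X4; X4 → X7 applies, adding X7. So (X1, X3, X6)⁺ = {X1, X3, X4, X6, X7}.
The closure contains neither all of T1 = {X1, X2, X3, X6, X7} nor all of T2 = {X1, X3, X4, X5, X6}, so the common attributes are not a superkey of either fragment. The join is lossy.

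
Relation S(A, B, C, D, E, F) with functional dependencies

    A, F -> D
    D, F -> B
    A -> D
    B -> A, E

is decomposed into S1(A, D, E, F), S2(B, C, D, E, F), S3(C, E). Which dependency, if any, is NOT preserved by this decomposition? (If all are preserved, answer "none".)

B -> A, E

Check B → A, E: no single fragment contains all of {A, B, E}, and the restricted closure of {B} across the fragments never reaches {A, E}.
A, F → D is preserved.
D, F → B is preserved.
A → D is preserved.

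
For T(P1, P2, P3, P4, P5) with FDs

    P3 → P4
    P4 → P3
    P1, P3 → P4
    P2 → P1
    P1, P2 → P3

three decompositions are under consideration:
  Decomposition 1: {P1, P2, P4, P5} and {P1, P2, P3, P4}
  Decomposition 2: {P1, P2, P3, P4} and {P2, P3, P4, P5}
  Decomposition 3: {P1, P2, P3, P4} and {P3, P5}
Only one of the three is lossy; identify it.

Decomposition 3

Decomposition 1: common = {P1, P2, P4}, closure = {P1, P2, P3, P4} → lossless.
Decomposition 2: common = {P2, P3, P4}, closure = {P1, P2, P3, P4} → lossless.
Decomposition 3: common = {P3}, closure = {P3, P4} → lossy.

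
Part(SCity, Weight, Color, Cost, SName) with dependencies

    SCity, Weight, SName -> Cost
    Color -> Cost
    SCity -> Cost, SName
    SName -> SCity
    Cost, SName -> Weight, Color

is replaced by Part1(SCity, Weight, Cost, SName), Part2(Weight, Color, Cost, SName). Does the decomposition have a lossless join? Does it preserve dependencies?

Lossless test: (Weight, Cost, SName)⁺ = {SCity, Weight, Color, Cost, SName}, which contains all of one fragment — lossless.
Dependency preservation: every FD's attributes lie within a single fragment, so each can be enforced locally — preserved.

lossless and dependency-preserving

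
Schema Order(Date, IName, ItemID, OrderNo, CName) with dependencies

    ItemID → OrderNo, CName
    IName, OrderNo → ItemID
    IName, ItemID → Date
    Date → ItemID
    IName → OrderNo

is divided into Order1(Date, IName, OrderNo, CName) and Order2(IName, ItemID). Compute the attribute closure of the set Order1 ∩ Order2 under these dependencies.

Order1 ∩ Order2 = {IName}.
IName → OrderNo applies, adding OrderNo
IName, OrderNo → ItemID applies, adding ItemID
IName, ItemID → Date applies, adding Date
ItemID → OrderNo, CName applies, adding CName
Closure: {Date, IName, ItemID, OrderNo, CName}.

Date, IName, ItemID, OrderNo, CName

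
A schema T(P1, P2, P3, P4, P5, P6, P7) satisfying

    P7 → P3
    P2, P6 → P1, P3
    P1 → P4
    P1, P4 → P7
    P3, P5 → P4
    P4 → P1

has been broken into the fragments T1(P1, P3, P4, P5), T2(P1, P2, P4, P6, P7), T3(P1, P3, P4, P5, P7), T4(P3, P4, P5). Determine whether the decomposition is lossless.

Chase test. Columns are P1, P2, P3, P4, P5, P6, P7; row i has aⱼ where attribute j ∈ Ti, else bᵢⱼ.
Initial tableau (one row per fragment):
  row 1: a1 b12 a3 a4 a5 b16 b17
  row 2: a1 a2 b23 a4 b25 a6 a7
  row 3: a1 b32 a3 a4 a5 b36 a7
  row 4: b41 b42 a3 a4 a5 b46 b47
Rows 2 and 3 agree on P7; apply P7→P3 and equate their P3 entries.
Rows 1 and 2 agree on P1, P4; apply P1, P4→P7 and equate their P7 entries.
Rows 1 and 4 agree on P4; apply P4→P1 and equate their P1 entries.
Rows 1 and 4 agree on P1, P4; apply P1, P4→P7 and equate their P7 entries.
No row becomes fully distinguished — the join is lossy.

No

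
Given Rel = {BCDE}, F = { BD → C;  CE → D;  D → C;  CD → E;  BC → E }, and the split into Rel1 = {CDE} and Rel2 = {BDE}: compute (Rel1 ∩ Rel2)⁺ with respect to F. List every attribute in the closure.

CDE

Rel1 ∩ Rel2 = {DE}.
D → C applies, adding C
Closure: {CDE}.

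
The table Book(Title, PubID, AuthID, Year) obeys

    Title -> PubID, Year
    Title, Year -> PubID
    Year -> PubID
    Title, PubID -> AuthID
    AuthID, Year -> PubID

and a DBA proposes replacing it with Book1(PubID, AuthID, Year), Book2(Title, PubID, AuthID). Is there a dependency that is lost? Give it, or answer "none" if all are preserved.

Check Title → PubID, Year: no single fragment contains all of {Title, PubID, Year}, and the restricted closure of {Title} across the fragments never reaches {PubID, Year}.
Title, Year → PubID is preserved.
Year → PubID is preserved.
Title, PubID → AuthID is preserved.
AuthID, Year → PubID is preserved.

Title -> PubID, Year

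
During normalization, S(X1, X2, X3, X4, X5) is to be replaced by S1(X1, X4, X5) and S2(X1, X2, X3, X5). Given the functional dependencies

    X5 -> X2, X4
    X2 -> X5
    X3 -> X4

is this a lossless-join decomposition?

Common attributes: S1 ∩ S2 = {X1, X5}.
Closure of {X1, X5}: X5 → X2, X4 applies, adding X2, X4. So (X1, X5)⁺ = {X1, X2, X4, X5}.
This closure contains every attribute of S1, so S1 ∩ S2 → S1. The join is lossless.

Yes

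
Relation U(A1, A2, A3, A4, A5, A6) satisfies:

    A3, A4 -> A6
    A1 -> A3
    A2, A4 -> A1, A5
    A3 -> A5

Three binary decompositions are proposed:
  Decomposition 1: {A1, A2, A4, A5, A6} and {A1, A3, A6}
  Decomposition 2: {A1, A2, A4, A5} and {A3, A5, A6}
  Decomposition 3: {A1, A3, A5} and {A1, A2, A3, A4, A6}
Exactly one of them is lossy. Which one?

Decomposition 1: common = {A1, A6}, closure = {A1, A3, A5, A6} → lossless.
Decomposition 2: common = {A5}, closure = {A5} → lossy.
Decomposition 3: common = {A1, A3}, closure = {A1, A3, A5} → lossless.

Decomposition 2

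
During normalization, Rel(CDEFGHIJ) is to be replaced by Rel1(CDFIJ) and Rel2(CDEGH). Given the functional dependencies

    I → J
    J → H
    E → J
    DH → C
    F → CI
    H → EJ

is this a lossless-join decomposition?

Common attributes: Rel1 ∩ Rel2 = {CD}.
No dependency enlarges {CD}, so (CD)⁺ = {CD}.
The closure contains neither all of Rel1 = {CDFIJ} nor all of Rel2 = {CDEGH}, so the common attributes are not a superkey of either fragment. The join is lossy.

No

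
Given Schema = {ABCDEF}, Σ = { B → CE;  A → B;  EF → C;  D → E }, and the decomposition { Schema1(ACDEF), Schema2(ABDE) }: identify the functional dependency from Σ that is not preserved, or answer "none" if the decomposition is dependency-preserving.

B → CE

Check B → CE: no single fragment contains all of {BCE}, and the restricted closure of {B} across the fragments never reaches {CE}.
A → B is preserved.
EF → C is preserved.
D → E is preserved.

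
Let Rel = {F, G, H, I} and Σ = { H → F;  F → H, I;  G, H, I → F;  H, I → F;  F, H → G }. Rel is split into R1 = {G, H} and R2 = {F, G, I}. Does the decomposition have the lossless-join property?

No

Common attributes: R1 ∩ R2 = {G}.
No dependency enlarges {G}, so (G)⁺ = {G}.
The closure contains neither all of R1 = {G, H} nor all of R2 = {F, G, I}, so the common attributes are not a superkey of either fragment. The join is lossy.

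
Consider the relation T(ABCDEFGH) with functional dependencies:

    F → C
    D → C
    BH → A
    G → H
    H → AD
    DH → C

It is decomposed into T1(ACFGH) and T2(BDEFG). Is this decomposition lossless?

Yes

Common attributes: T1 ∩ T2 = {FG}.
Closure of {FG}: F → C applies, adding C; G → H applies, adding H; H → AD applies, adding AD. So (FG)⁺ = {ACDFGH}.
This closure contains every attribute of T1, so T1 ∩ T2 → T1. The join is lossless.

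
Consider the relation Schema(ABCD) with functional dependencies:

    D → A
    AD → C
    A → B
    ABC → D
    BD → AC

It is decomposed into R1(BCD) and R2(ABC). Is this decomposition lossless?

Common attributes: R1 ∩ R2 = {BC}.
No dependency enlarges {BC}, so (BC)⁺ = {BC}.
The closure contains neither all of R1 = {BCD} nor all of R2 = {ABC}, so the common attributes are not a superkey of either fragment. The join is lossy.

No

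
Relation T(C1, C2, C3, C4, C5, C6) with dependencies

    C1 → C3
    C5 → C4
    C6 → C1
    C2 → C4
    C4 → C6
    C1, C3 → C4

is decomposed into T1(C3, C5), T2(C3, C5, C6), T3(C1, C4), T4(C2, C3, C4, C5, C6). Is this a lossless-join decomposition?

Yes

Chase test. Columns are C1, C2, C3, C4, C5, C6; row i has aⱼ where attribute j ∈ Ti, else bᵢⱼ.
Initial tableau (one row per fragment):
  row 1: b11 b12 a3 b14 a5 b16
  row 2: b21 b22 a3 b24 a5 a6
  row 3: a1 b32 b33 a4 b35 b36
  row 4: b41 a2 a3 a4 a5 a6
Rows 1 and 2 agree on C5; apply C5→C4 and equate their C4 entries.
Rows 1 and 4 agree on C5; apply C5→C4 and equate their C4 entries.
Rows 2 and 4 agree on C6; apply C6→C1 and equate their C1 entries.
Rows 1 and 2 agree on C4; apply C4→C6 and equate their C6 entries.
Rows 1 and 3 agree on C4; apply C4→C6 and equate their C6 entries.
Rows 1 and 2 agree on C6; apply C6→C1 and equate their C1 entries.
Rows 1 and 3 agree on C6; apply C6→C1 and equate their C1 entries.
Rows 1 and 3 agree on C1; apply C1→C3 and equate their C3 entries.
Row 4 is now all distinguished symbols — the join is lossless.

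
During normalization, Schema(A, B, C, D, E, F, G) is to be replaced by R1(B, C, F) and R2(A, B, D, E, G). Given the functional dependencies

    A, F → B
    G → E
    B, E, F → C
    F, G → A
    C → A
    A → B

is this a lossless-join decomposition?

No

Common attributes: R1 ∩ R2 = {B}.
No dependency enlarges {B}, so (B)⁺ = {B}.
The closure contains neither all of R1 = {B, C, F} nor all of R2 = {A, B, D, E, G}, so the common attributes are not a superkey of either fragment. The join is lossy.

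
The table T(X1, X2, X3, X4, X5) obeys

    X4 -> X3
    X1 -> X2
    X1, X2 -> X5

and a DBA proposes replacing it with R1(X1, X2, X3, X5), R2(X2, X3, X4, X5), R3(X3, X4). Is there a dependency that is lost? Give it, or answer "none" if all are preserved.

none

X4 → X3 lies within R2.
X1 → X2 lies within R1.
X1, X2 → X5 lies within R1.
Every dependency is enforceable on the fragments, so the decomposition is dependency-preserving.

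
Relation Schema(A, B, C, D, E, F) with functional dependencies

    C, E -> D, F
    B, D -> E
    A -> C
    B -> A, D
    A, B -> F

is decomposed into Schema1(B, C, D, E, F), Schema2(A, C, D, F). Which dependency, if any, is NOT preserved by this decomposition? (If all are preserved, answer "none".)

Check B → A, D: no single fragment contains all of {A, B, D}, and the restricted closure of {B} across the fragments never reaches {A, D}.
C, E → D, F is preserved.
B, D → E is preserved.
A → C is preserved.
A, B → F is preserved.

B -> A, D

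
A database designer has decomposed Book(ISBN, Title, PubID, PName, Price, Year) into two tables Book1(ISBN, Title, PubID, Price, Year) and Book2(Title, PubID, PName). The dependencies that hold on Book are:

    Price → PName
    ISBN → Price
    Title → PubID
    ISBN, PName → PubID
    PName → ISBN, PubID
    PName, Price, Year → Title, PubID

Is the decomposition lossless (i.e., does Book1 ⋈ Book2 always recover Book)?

Common attributes: Book1 ∩ Book2 = {Title, PubID}.
No dependency enlarges {Title, PubID}, so (Title, PubID)⁺ = {Title, PubID}.
The closure contains neither all of Book1 = {ISBN, Title, PubID, Price, Year} nor all of Book2 = {Title, PubID, PName}, so the common attributes are not a superkey of either fragment. The join is lossy.

No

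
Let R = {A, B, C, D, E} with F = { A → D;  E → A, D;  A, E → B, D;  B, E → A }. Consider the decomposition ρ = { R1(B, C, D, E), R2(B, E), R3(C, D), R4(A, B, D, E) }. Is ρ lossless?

Chase test. Columns are A, B, C, D, E; row i has aⱼ where attribute j ∈ Ri, else bᵢⱼ.
Initial tableau (one row per fragment):
  row 1: b11 a2 a3 a4 a5
  row 2: b21 a2 b23 b24 a5
  row 3: b31 b32 a3 a4 b35
  row 4: a1 a2 b43 a4 a5
Rows 1 and 2 agree on E; apply E→A, D and equate their A, D entries.
Rows 1 and 4 agree on E; apply E→A, D and equate their A, D entries.
Row 1 is now all distinguished symbols — the join is lossless.

Yes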